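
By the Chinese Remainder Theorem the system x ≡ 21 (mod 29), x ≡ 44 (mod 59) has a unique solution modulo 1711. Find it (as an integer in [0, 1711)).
The moduli 29, 59 are pairwise coprime, so by the CRT there is a unique solution mod 29·59 = 1711.
Solve by successive substitution. Start with x ≡ 21 (mod 29).
  Combine with x ≡ 44 (mod 59): write x = 21 + 29·t and require 21 + 29·t ≡ 44 (mod 59), i.e. 29·t ≡ 44 − 21 ≡ 23 (mod 59). Since 29^(−1) ≡ 57 (mod 59), t ≡ 57·23 ≡ 13 (mod 59). So x ≡ 21 + 29·13 = 398 (mod 1711).
Unique solution in [0, 1711): x = 398.

Final answer: x ≡ 398 (mod 1711); the representative in [0, 1711) is 398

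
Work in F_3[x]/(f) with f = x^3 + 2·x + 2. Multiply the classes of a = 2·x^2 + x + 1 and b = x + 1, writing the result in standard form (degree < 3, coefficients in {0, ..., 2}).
Multiply as integer polynomials: a · b = 2·x^3 + 3·x^2 + 2·x + 1. Reducing coefficients mod 3: a · b ≡ 2·x^3 + 2·x + 1. Now divide by f(x) = x^3 + 2·x + 2 in F_3[x], eliminating the leading term at each step:
  leading term 2·x^3: subtract (2)·f(x) = 2·x^3 + x + 1, leaving x (coefficients mod 3)
The degree is now < 3, so this is the remainder. Hence a · b ≡ x in F_3[x]/(f).

Final answer: a · b ≡ x (mod f(x))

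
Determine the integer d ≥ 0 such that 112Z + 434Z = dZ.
(112, 434) = (14); d = 14

In the PID Z, (a, b) is generated by gcd(a, b). Compute gcd(434, 112) with the extended Euclidean algorithm, tracking rows (r, s, t) with s·434 + t·112 = r:
  row A: (434, 1, 0)   [1·434 + 0·112 = 434]
  row B: (112, 0, 1)   [0·434 + 1·112 = 112]
  434 = 3·112 + 98   → row C = row A − 3·row B = (98, 1, −3)   [check: 1·434 − 3·112 = 98]
  112 = 1·98 + 14   → row D = row B − 1·row C = (14, −1, 4)   [check: −1·434 + 4·112 = 14]
  98 = 7·14 + 0   → remainder 0, stop. gcd = 14 (last nonzero row D).
So gcd(112, 434) = 14, with Bézout identity −1·434 + 4·112 = 14. Containment (⊇): the Bézout identity exhibits 14 as an element of (112, 434), giving (14) ⊆ (112, 434). Containment (⊆): since 14 | 112 and 14 | 434 (112 = 14·8, 434 = 14·31), every Z-linear combination of 112 and 434 is divisible by 14, so (112, 434) ⊆ (14). Therefore (112, 434) = (14), d = 14.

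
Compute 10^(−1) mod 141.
10^(−1) ≡ 127 (mod 141)

Apply the extended Euclidean algorithm to (141, 10), tracking rows (r, s, t) with s·141 + t·10 = r. Each division r_prev = q·r_cur + r_new produces the new row as (previous row) − q·(current row):
  row A: (141, 1, 0)   [1·141 + 0·10 = 141]
  row B: (10, 0, 1)   [0·141 + 1·10 = 10]
  141 = 14·10 + 1   → row C = row A − 14·row B = (1, 1, −14)   [check: 1·141 − 14·10 = 1]
  10 = 10·1 + 0   → remainder 0, stop. gcd = 1 (last nonzero row C).
The gcd is 1, so 10 is invertible mod 141. The last nonzero row gives 1·141 − 14·10 = 1, so t = −14. So 10^(−1) ≡ −14 ≡ 127 (mod 141). Verify: 10 · 127 = 1270 ≡ 1 (mod 141). ✓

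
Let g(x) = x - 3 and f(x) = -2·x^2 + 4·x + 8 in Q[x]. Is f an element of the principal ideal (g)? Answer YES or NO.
NO

In Q[x] the ideal (g) consists of all multiples of g, so f ∈ (g) iff g | f, i.e. iff the remainder of f on division by g is 0. Divide f by g (g is monic, so eliminate the leading term of the running remainder at each step):
  leading term -2·x^2: subtract (-2·x)·g(x) = -2·x^2 + 6·x, leaving 8 - 2·x
  leading term -2·x: subtract (-2)·g(x) = 6 - 2·x, leaving 2
The remainder r(x) = 2 ≠ 0 (and deg r < deg g), so g ∤ f, i.e. f ∉ (g).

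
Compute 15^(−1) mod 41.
15^(−1) ≡ 11 (mod 41)

Apply the extended Euclidean algorithm to (41, 15), tracking rows (r, s, t) with s·41 + t·15 = r. Each division r_prev = q·r_cur + r_new produces the new row as (previous row) − q·(current row):
  row A: (41, 1, 0)   [1·41 + 0·15 = 41]
  row B: (15, 0, 1)   [0·41 + 1·15 = 15]
  41 = 2·15 + 11   → row C = row A − 2·row B = (11, 1, −2)   [check: 1·41 − 2·15 = 11]
  15 = 1·11 + 4   → row D = row B − 1·row C = (4, −1, 3)   [check: −1·41 + 3·15 = 4]
  11 = 2·4 + 3   → row E = row C − 2·row D = (3, 3, −8)   [check: 3·41 − 8·15 = 3]
  4 = 1·3 + 1   → row F = row D − 1·row E = (1, −4, 11)   [check: −4·41 + 11·15 = 1]
  3 = 3·1 + 0   → remainder 0, stop. gcd = 1 (last nonzero row F).
The gcd is 1, so 15 is invertible mod 41. The last nonzero row gives −4·41 + 11·15 = 1, so t = 11. So 15^(−1) ≡ 11 (mod 41). Verify: 15 · 11 = 165 ≡ 1 (mod 41). ✓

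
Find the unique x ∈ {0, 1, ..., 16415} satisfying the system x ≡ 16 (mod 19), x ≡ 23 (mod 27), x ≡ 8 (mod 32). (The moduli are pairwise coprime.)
x ≡ 4424 (mod 16416); the representative in [0, 16416) is 4424

The moduli 19, 27, 32 are pairwise coprime, so by the CRT there is a unique solution mod 19·27·32 = 16416.
Solve by successive substitution. Start with x ≡ 16 (mod 19).
  Combine with x ≡ 23 (mod 27): write x = 16 + 19·t and require 16 + 19·t ≡ 23 (mod 27), i.e. 19·t ≡ 23 − 16 ≡ 7 (mod 27). Since 19^(−1) ≡ 10 (mod 27), t ≡ 10·7 ≡ 16 (mod 27). So x ≡ 16 + 19·16 = 320 (mod 513).
  Combine with x ≡ 8 (mod 32): write x = 320 + 513·t and require 320 + 513·t ≡ 8 (mod 32), i.e. 513·t ≡ 8 − 320 ≡ 8 (mod 32). Since 513^(−1) ≡ 1 (mod 32) (513 ≡ 1 (mod 32)), t ≡ 1·8 ≡ 8 (mod 32). So x ≡ 320 + 513·8 = 4424 (mod 16416).
Unique solution in [0, 16416): x = 4424.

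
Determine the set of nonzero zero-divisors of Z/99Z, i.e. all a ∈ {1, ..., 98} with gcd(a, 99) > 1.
nonzero zero-divisors of Z/99Z = {3, 6, 9, 11, 12, 15, 18, 21, 22, 24, 27, 30, 33, 36, 39, 42, 44, 45, 48, 51, 54, 55, 57, 60, 63, 66, 69, 72, 75, 77, 78, 81, 84, 87, 88, 90, 93, 96}

An element a ∈ Z/99Z (with a ≠ 0) is a zero-divisor iff gcd(a, 99) > 1 (because a is a unit precisely when gcd(a, n) = 1, and in Z/nZ every nonzero, non-unit element is a zero-divisor). Scan a = 1, ..., 98 and keep those with gcd(a, 99) > 1:
  gcd(3, 99) = 3, gcd(6, 99) = 3, gcd(9, 99) = 9, gcd(11, 99) = 11, gcd(12, 99) = 3, gcd(15, 99) = 3, gcd(18, 99) = 9, gcd(21, 99) = 3, gcd(22, 99) = 11, gcd(24, 99) = 3, gcd(27, 99) = 9, gcd(30, 99) = 3, gcd(33, 99) = 33, gcd(36, 99) = 9, gcd(39, 99) = 3, gcd(42, 99) = 3, gcd(44, 99) = 11, gcd(45, 99) = 9, gcd(48, 99) = 3, gcd(51, 99) = 3, gcd(54, 99) = 9, gcd(55, 99) = 11, gcd(57, 99) = 3, gcd(60, 99) = 3, gcd(63, 99) = 9, gcd(66, 99) = 33, gcd(69, 99) = 3, gcd(72, 99) = 9, gcd(75, 99) = 3, gcd(77, 99) = 11, gcd(78, 99) = 3, gcd(81, 99) = 9, gcd(84, 99) = 3, gcd(87, 99) = 3, gcd(88, 99) = 11, gcd(90, 99) = 9, gcd(93, 99) = 3, gcd(96, 99) = 3.
All other a ∈ {1, ..., 98} have gcd(a, 99) = 1 and are units. So the nonzero zero-divisors are exactly the 38 values of a appearing in this scan.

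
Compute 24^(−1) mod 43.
Apply the extended Euclidean algorithm to (43, 24), tracking rows (r, s, t) with s·43 + t·24 = r. Each division r_prev = q·r_cur + r_new produces the new row as (previous row) − q·(current row):
  row A: (43, 1, 0)   [1·43 + 0·24 = 43]
  row B: (24, 0, 1)   [0·43 + 1·24 = 24]
  43 = 1·24 + 19   → row C = row A − 1·row B = (19, 1, −1)   [check: 1·43 − 1·24 = 19]
  24 = 1·19 + 5   → row D = row B − 1·row C = (5, −1, 2)   [check: −1·43 + 2·24 = 5]
  19 = 3·5 + 4   → row E = row C − 3·row D = (4, 4, −7)   [check: 4·43 − 7·24 = 4]
  5 = 1·4 + 1   → row F = row D − 1·row E = (1, −5, 9)   [check: −5·43 + 9·24 = 1]
  4 = 4·1 + 0   → remainder 0, stop. gcd = 1 (last nonzero row F).
The gcd is 1, so 24 is invertible mod 43. The last nonzero row gives −5·43 + 9·24 = 1, so t = 9. So 24^(−1) ≡ 9 (mod 43). Verify: 24 · 9 = 216 ≡ 1 (mod 43). ✓

Final answer: 24^(−1) ≡ 9 (mod 43)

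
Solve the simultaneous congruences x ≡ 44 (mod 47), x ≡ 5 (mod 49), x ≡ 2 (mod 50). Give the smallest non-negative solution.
x ≡ 71202 (mod 115150); the representative in [0, 115150) is 71202

The moduli 47, 49, 50 are pairwise coprime, so by the CRT there is a unique solution mod 47·49·50 = 115150.
Solve by successive substitution. Start with x ≡ 44 (mod 47).
  Combine with x ≡ 5 (mod 49): write x = 44 + 47·t and require 44 + 47·t ≡ 5 (mod 49), i.e. 47·t ≡ 5 − 44 ≡ 10 (mod 49). Since 47^(−1) ≡ 24 (mod 49), t ≡ 24·10 ≡ 44 (mod 49). So x ≡ 44 + 47·44 = 2112 (mod 2303).
  Combine with x ≡ 2 (mod 50): write x = 2112 + 2303·t and require 2112 + 2303·t ≡ 2 (mod 50), i.e. 2303·t ≡ 2 − 2112 ≡ 40 (mod 50). Since 2303^(−1) ≡ 17 (mod 50) (2303 ≡ 3 (mod 50)), t ≡ 17·40 ≡ 30 (mod 50). So x ≡ 2112 + 2303·30 = 71202 (mod 115150).
Unique solution in [0, 115150): x = 71202.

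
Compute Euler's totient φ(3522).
φ is multiplicative, with φ(p^e) = p^e − p^(e−1). Factorise 3522 = 2 · 3 · 587. Then
  φ(3522) = (2 − 1) · (3 − 1) · (587 − 1) = 1 · 2 · 586 = 1172.

Final answer: φ(3522) = 1172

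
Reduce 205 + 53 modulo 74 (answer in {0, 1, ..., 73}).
36

Reduce the summands first: 205 ≡ 57 (mod 74), so 205 + 53 ≡ 57 + 53 (mod 74). 57 + 53 = 110; 110 = 1·74 + 36, so (205 + 53) mod 74 = 36.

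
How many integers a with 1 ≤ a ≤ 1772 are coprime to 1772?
884

The number of a ∈ {1, ..., 1772} with gcd(a, 1772) = 1 is by definition Euler's totient φ(1772). φ is multiplicative, with φ(p^e) = p^e − p^(e−1). Factorise 1772 = 2^2 · 443. Then
  φ(1772) = (2^2 − 2^1) · (443 − 1) = 2 · 442 = 884.
So there are 884 such integers.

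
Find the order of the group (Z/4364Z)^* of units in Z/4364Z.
|(Z/4364Z)^*| = 2180

(Z/4364Z)^* consists of the classes a with gcd(a, 4364) = 1, so its order is φ(4364). φ is multiplicative, with φ(p^e) = p^e − p^(e−1). Factorise 4364 = 2^2 · 1091. Then
  φ(4364) = (2^2 − 2^1) · (1091 − 1) = 2 · 1090 = 2180.
Thus |(Z/4364Z)^*| = 2180.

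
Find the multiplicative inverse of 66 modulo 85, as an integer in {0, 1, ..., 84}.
Apply the extended Euclidean algorithm to (85, 66), tracking rows (r, s, t) with s·85 + t·66 = r. Each division r_prev = q·r_cur + r_new produces the new row as (previous row) − q·(current row):
  row A: (85, 1, 0)   [1·85 + 0·66 = 85]
  row B: (66, 0, 1)   [0·85 + 1·66 = 66]
  85 = 1·66 + 19   → row C = row A − 1·row B = (19, 1, −1)   [check: 1·85 − 1·66 = 19]
  66 = 3·19 + 9   → row D = row B − 3·row C = (9, −3, 4)   [check: −3·85 + 4·66 = 9]
  19 = 2·9 + 1   → row E = row C − 2·row D = (1, 7, −9)   [check: 7·85 − 9·66 = 1]
  9 = 9·1 + 0   → remainder 0, stop. gcd = 1 (last nonzero row E).
The gcd is 1, so 66 is invertible mod 85. The last nonzero row gives 7·85 − 9·66 = 1, so t = −9. So 66^(−1) ≡ −9 ≡ 76 (mod 85). Verify: 66 · 76 = 5016 ≡ 1 (mod 85). ✓

Final answer: 66^(−1) ≡ 76 (mod 85)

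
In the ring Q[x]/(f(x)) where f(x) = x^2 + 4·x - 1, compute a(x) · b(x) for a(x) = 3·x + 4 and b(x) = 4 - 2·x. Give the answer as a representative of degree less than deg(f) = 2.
First multiply in Q[x] without reducing: a · b = -6·x^2 + 4·x + 16. Now divide by f(x) = x^2 + 4·x - 1, eliminating the leading term at each step:
  leading term -6·x^2: subtract (-6)·f(x) = -6·x^2 - 24·x + 6, leaving 28·x + 10
The degree is now < 2, so this is the remainder. Hence a · b ≡ 28·x + 10 in Q[x]/(f).

Final answer: a · b ≡ 28·x + 10 (mod f(x))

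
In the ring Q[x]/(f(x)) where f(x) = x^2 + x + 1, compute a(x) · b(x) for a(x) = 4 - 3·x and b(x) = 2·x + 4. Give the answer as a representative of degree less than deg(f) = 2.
First multiply in Q[x] without reducing: a · b = -6·x^2 - 4·x + 16. Now divide by f(x) = x^2 + x + 1, eliminating the leading term at each step:
  leading term -6·x^2: subtract (-6)·f(x) = -6·x^2 - 6·x - 6, leaving 2·x + 22
The degree is now < 2, so this is the remainder. Hence a · b ≡ 2·x + 22 in Q[x]/(f).

Final answer: a · b ≡ 2·x + 22 (mod f(x))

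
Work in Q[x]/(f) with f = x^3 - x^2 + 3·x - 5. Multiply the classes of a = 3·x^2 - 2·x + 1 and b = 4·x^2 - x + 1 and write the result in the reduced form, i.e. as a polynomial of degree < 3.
a · b ≡ -26·x^2 + 54·x + 6 (mod f(x))

First multiply in Q[x] without reducing: a · b = 12·x^4 - 11·x^3 + 9·x^2 - 3·x + 1. Now divide by f(x) = x^3 - x^2 + 3·x - 5, eliminating the leading term at each step:
  leading term 12·x^4: subtract (12·x)·f(x) = 12·x^4 - 12·x^3 + 36·x^2 - 60·x, leaving x^3 - 27·x^2 + 57·x + 1
  leading term x^3: subtract (1)·f(x) = x^3 - x^2 + 3·x - 5, leaving -26·x^2 + 54·x + 6
The degree is now < 3, so this is the remainder. Hence a · b ≡ -26·x^2 + 54·x + 6 in Q[x]/(f).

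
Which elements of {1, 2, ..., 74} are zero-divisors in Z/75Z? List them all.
An element a ∈ Z/75Z (with a ≠ 0) is a zero-divisor iff gcd(a, 75) > 1 (because a is a unit precisely when gcd(a, n) = 1, and in Z/nZ every nonzero, non-unit element is a zero-divisor). Scan a = 1, ..., 74 and keep those with gcd(a, 75) > 1:
  gcd(3, 75) = 3, gcd(5, 75) = 5, gcd(6, 75) = 3, gcd(9, 75) = 3, gcd(10, 75) = 5, gcd(12, 75) = 3, gcd(15, 75) = 15, gcd(18, 75) = 3, gcd(20, 75) = 5, gcd(21, 75) = 3, gcd(24, 75) = 3, gcd(25, 75) = 25, gcd(27, 75) = 3, gcd(30, 75) = 15, gcd(33, 75) = 3, gcd(35, 75) = 5, gcd(36, 75) = 3, gcd(39, 75) = 3, gcd(40, 75) = 5, gcd(42, 75) = 3, gcd(45, 75) = 15, gcd(48, 75) = 3, gcd(50, 75) = 25, gcd(51, 75) = 3, gcd(54, 75) = 3, gcd(55, 75) = 5, gcd(57, 75) = 3, gcd(60, 75) = 15, gcd(63, 75) = 3, gcd(65, 75) = 5, gcd(66, 75) = 3, gcd(69, 75) = 3, gcd(70, 75) = 5, gcd(72, 75) = 3.
All other a ∈ {1, ..., 74} have gcd(a, 75) = 1 and are units. So the nonzero zero-divisors are exactly the 34 values of a appearing in this scan.

Final answer: nonzero zero-divisors of Z/75Z = {3, 5, 6, 9, 10, 12, 15, 18, 20, 21, 24, 25, 27, 30, 33, 35, 36, 39, 40, 42, 45, 48, 50, 51, 54, 55, 57, 60, 63, 65, 66, 69, 70, 72}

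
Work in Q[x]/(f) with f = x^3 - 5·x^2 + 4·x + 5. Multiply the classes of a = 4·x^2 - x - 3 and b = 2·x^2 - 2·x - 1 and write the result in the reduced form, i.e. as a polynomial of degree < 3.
First multiply in Q[x] without reducing: a · b = 8·x^4 - 10·x^3 - 8·x^2 + 7·x + 3. Now divide by f(x) = x^3 - 5·x^2 + 4·x + 5, eliminating the leading term at each step:
  leading term 8·x^4: subtract (8·x)·f(x) = 8·x^4 - 40·x^3 + 32·x^2 + 40·x, leaving 30·x^3 - 40·x^2 - 33·x + 3
  leading term 30·x^3: subtract (30)·f(x) = 30·x^3 - 150·x^2 + 120·x + 150, leaving 110·x^2 - 153·x - 147
The degree is now < 3, so this is the remainder. Hence a · b ≡ 110·x^2 - 153·x - 147 in Q[x]/(f).

Final answer: a · b ≡ 110·x^2 - 153·x - 147 (mod f(x))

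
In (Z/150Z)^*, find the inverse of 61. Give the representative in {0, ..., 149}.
Apply the extended Euclidean algorithm to (150, 61), tracking rows (r, s, t) with s·150 + t·61 = r. Each division r_prev = q·r_cur + r_new produces the new row as (previous row) − q·(current row):
  row A: (150, 1, 0)   [1·150 + 0·61 = 150]
  row B: (61, 0, 1)   [0·150 + 1·61 = 61]
  150 = 2·61 + 28   → row C = row A − 2·row B = (28, 1, −2)   [check: 1·150 − 2·61 = 28]
  61 = 2·28 + 5   → row D = row B − 2·row C = (5, −2, 5)   [check: −2·150 + 5·61 = 5]
  28 = 5·5 + 3   → row E = row C − 5·row D = (3, 11, −27)   [check: 11·150 − 27·61 = 3]
  5 = 1·3 + 2   → row F = row D − 1·row E = (2, −13, 32)   [check: −13·150 + 32·61 = 2]
  3 = 1·2 + 1   → row G = row E − 1·row F = (1, 24, −59)   [check: 24·150 − 59·61 = 1]
  2 = 2·1 + 0   → remainder 0, stop. gcd = 1 (last nonzero row G).
The gcd is 1, so 61 is invertible mod 150. The last nonzero row gives 24·150 − 59·61 = 1, so t = −59. So 61^(−1) ≡ −59 ≡ 91 (mod 150). Verify: 61 · 91 = 5551 ≡ 1 (mod 150). ✓

Final answer: 61^(−1) ≡ 91 (mod 150)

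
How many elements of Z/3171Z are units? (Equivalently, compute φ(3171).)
An element a ∈ Z/3171Z is a unit iff gcd(a, 3171) = 1, so the number of units is φ(3171). φ is multiplicative, with φ(p^e) = p^e − p^(e−1). Factorise 3171 = 3 · 7 · 151. Then
  φ(3171) = (3 − 1) · (7 − 1) · (151 − 1) = 2 · 6 · 150 = 1800.

Final answer: Z/3171Z has φ(3171) = 1800 units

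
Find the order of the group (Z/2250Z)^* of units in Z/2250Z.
|(Z/2250Z)^*| = 600

(Z/2250Z)^* consists of the classes a with gcd(a, 2250) = 1, so its order is φ(2250). φ is multiplicative, with φ(p^e) = p^e − p^(e−1). Factorise 2250 = 2 · 3^2 · 5^3. Then
  φ(2250) = (2 − 1) · (3^2 − 3^1) · (5^3 − 5^2) = 1 · 6 · 100 = 600.
Thus |(Z/2250Z)^*| = 600.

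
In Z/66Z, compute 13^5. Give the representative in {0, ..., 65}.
Use repeated squaring. Binary(5) = 101. Walk through the bits of the exponent 5 left-to-right: at each bit after the leading one, square the running value, then multiply by 13 if the bit is 1 (always reducing mod 66):
  bit 1 = 1 (leading): start with 13.
  bit 2 = 0: square 13^2 = 169 ≡ 37 (mod 66).
  bit 3 = 1: square 37^2 = 1369 ≡ 49; bit is 1, so multiply 49·13 = 637 ≡ 43 (mod 66).
Final value: 13^5 ≡ 43 (mod 66).

Final answer: 43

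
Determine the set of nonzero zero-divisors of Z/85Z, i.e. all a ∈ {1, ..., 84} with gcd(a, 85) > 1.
nonzero zero-divisors of Z/85Z = {5, 10, 15, 17, 20, 25, 30, 34, 35, 40, 45, 50, 51, 55, 60, 65, 68, 70, 75, 80}

An element a ∈ Z/85Z (with a ≠ 0) is a zero-divisor iff gcd(a, 85) > 1 (because a is a unit precisely when gcd(a, n) = 1, and in Z/nZ every nonzero, non-unit element is a zero-divisor). Scan a = 1, ..., 84 and keep those with gcd(a, 85) > 1:
  gcd(5, 85) = 5, gcd(10, 85) = 5, gcd(15, 85) = 5, gcd(17, 85) = 17, gcd(20, 85) = 5, gcd(25, 85) = 5, gcd(30, 85) = 5, gcd(34, 85) = 17, gcd(35, 85) = 5, gcd(40, 85) = 5, gcd(45, 85) = 5, gcd(50, 85) = 5, gcd(51, 85) = 17, gcd(55, 85) = 5, gcd(60, 85) = 5, gcd(65, 85) = 5, gcd(68, 85) = 17, gcd(70, 85) = 5, gcd(75, 85) = 5, gcd(80, 85) = 5.
All other a ∈ {1, ..., 84} have gcd(a, 85) = 1 and are units. So the nonzero zero-divisors are exactly the 20 values of a appearing in this scan.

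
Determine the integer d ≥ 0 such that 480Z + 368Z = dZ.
(480, 368) = (16); d = 16

In the PID Z, (a, b) is generated by gcd(a, b). Compute gcd(480, 368) with the extended Euclidean algorithm, tracking rows (r, s, t) with s·480 + t·368 = r:
  row A: (480, 1, 0)   [1·480 + 0·368 = 480]
  row B: (368, 0, 1)   [0·480 + 1·368 = 368]
  480 = 1·368 + 112   → row C = row A − 1·row B = (112, 1, −1)   [check: 1·480 − 1·368 = 112]
  368 = 3·112 + 32   → row D = row B − 3·row C = (32, −3, 4)   [check: −3·480 + 4·368 = 32]
  112 = 3·32 + 16   → row E = row C − 3·row D = (16, 10, −13)   [check: 10·480 − 13·368 = 16]
  32 = 2·16 + 0   → remainder 0, stop. gcd = 16 (last nonzero row E).
So gcd(480, 368) = 16, with Bézout identity 10·480 − 13·368 = 16. Containment (⊇): the Bézout identity exhibits 16 as an element of (480, 368), giving (16) ⊆ (480, 368). Containment (⊆): since 16 | 480 and 16 | 368 (480 = 16·30, 368 = 16·23), every Z-linear combination of 480 and 368 is divisible by 16, so (480, 368) ⊆ (16). Therefore (480, 368) = (16), d = 16.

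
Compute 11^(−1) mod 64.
11^(−1) ≡ 35 (mod 64)

Apply the extended Euclidean algorithm to (64, 11), tracking rows (r, s, t) with s·64 + t·11 = r. Each division r_prev = q·r_cur + r_new produces the new row as (previous row) − q·(current row):
  row A: (64, 1, 0)   [1·64 + 0·11 = 64]
  row B: (11, 0, 1)   [0·64 + 1·11 = 11]
  64 = 5·11 + 9   → row C = row A − 5·row B = (9, 1, −5)   [check: 1·64 − 5·11 = 9]
  11 = 1·9 + 2   → row D = row B − 1·row C = (2, −1, 6)   [check: −1·64 + 6·11 = 2]
  9 = 4·2 + 1   → row E = row C − 4·row D = (1, 5, −29)   [check: 5·64 − 29·11 = 1]
  2 = 2·1 + 0   → remainder 0, stop. gcd = 1 (last nonzero row E).
The gcd is 1, so 11 is invertible mod 64. The last nonzero row gives 5·64 − 29·11 = 1, so t = −29. So 11^(−1) ≡ −29 ≡ 35 (mod 64). Verify: 11 · 35 = 385 ≡ 1 (mod 64). ✓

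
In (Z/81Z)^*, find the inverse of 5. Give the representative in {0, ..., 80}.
Apply the extended Euclidean algorithm to (81, 5), tracking rows (r, s, t) with s·81 + t·5 = r. Each division r_prev = q·r_cur + r_new produces the new row as (previous row) − q·(current row):
  row A: (81, 1, 0)   [1·81 + 0·5 = 81]
  row B: (5, 0, 1)   [0·81 + 1·5 = 5]
  81 = 16·5 + 1   → row C = row A − 16·row B = (1, 1, −16)   [check: 1·81 − 16·5 = 1]
  5 = 5·1 + 0   → remainder 0, stop. gcd = 1 (last nonzero row C).
The gcd is 1, so 5 is invertible mod 81. The last nonzero row gives 1·81 − 16·5 = 1, so t = −16. So 5^(−1) ≡ −16 ≡ 65 (mod 81). Verify: 5 · 65 = 325 ≡ 1 (mod 81). ✓

Final answer: 5^(−1) ≡ 65 (mod 81)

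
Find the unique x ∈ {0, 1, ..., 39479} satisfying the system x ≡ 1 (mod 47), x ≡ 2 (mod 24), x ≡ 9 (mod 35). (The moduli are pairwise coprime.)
x ≡ 22514 (mod 39480); the representative in [0, 39480) is 22514

The moduli 47, 24, 35 are pairwise coprime, so by the CRT there is a unique solution mod 47·24·35 = 39480.
Solve by successive substitution. Start with x ≡ 1 (mod 47).
  Combine with x ≡ 2 (mod 24): write x = 1 + 47·t and require 1 + 47·t ≡ 2 (mod 24), i.e. 47·t ≡ 2 − 1 ≡ 1 (mod 24). Since 47^(−1) ≡ 23 (mod 24) (47 ≡ 23 (mod 24)), t ≡ 23·1 ≡ 23 (mod 24). So x ≡ 1 + 47·23 = 1082 (mod 1128).
  Combine with x ≡ 9 (mod 35): write x = 1082 + 1128·t and require 1082 + 1128·t ≡ 9 (mod 35), i.e. 1128·t ≡ 9 − 1082 ≡ 12 (mod 35). Since 1128^(−1) ≡ 22 (mod 35) (1128 ≡ 8 (mod 35)), t ≡ 22·12 ≡ 19 (mod 35). So x ≡ 1082 + 1128·19 = 22514 (mod 39480).
Unique solution in [0, 39480): x = 22514.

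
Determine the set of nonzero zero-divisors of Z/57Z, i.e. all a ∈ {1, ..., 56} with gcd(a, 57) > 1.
An element a ∈ Z/57Z (with a ≠ 0) is a zero-divisor iff gcd(a, 57) > 1 (because a is a unit precisely when gcd(a, n) = 1, and in Z/nZ every nonzero, non-unit element is a zero-divisor). Scan a = 1, ..., 56 and keep those with gcd(a, 57) > 1:
  gcd(3, 57) = 3, gcd(6, 57) = 3, gcd(9, 57) = 3, gcd(12, 57) = 3, gcd(15, 57) = 3, gcd(18, 57) = 3, gcd(19, 57) = 19, gcd(21, 57) = 3, gcd(24, 57) = 3, gcd(27, 57) = 3, gcd(30, 57) = 3, gcd(33, 57) = 3, gcd(36, 57) = 3, gcd(38, 57) = 19, gcd(39, 57) = 3, gcd(42, 57) = 3, gcd(45, 57) = 3, gcd(48, 57) = 3, gcd(51, 57) = 3, gcd(54, 57) = 3.
All other a ∈ {1, ..., 56} have gcd(a, 57) = 1 and are units. So the nonzero zero-divisors are exactly the 20 values of a appearing in this scan.

Final answer: nonzero zero-divisors of Z/57Z = {3, 6, 9, 12, 15, 18, 19, 21, 24, 27, 30, 33, 36, 38, 39, 42, 45, 48, 51, 54}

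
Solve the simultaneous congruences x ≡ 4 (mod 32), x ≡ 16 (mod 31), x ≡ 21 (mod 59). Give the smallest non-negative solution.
x ≡ 28164 (mod 58528); the representative in [0, 58528) is 28164

The moduli 32, 31, 59 are pairwise coprime, so by the CRT there is a unique solution mod 32·31·59 = 58528.
Solve by successive substitution. Start with x ≡ 4 (mod 32).
  Combine with x ≡ 16 (mod 31): write x = 4 + 32·t and require 4 + 32·t ≡ 16 (mod 31), i.e. 32·t ≡ 16 − 4 ≡ 12 (mod 31). Since 32^(−1) ≡ 1 (mod 31) (32 ≡ 1 (mod 31)), t ≡ 1·12 ≡ 12 (mod 31). So x ≡ 4 + 32·12 = 388 (mod 992).
  Combine with x ≡ 21 (mod 59): write x = 388 + 992·t and require 388 + 992·t ≡ 21 (mod 59), i.e. 992·t ≡ 21 − 388 ≡ 46 (mod 59). Since 992^(−1) ≡ 16 (mod 59) (992 ≡ 48 (mod 59)), t ≡ 16·46 ≡ 28 (mod 59). So x ≡ 388 + 992·28 = 28164 (mod 58528).
Unique solution in [0, 58528): x = 28164.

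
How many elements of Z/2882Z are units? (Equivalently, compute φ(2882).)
An element a ∈ Z/2882Z is a unit iff gcd(a, 2882) = 1, so the number of units is φ(2882). φ is multiplicative, with φ(p^e) = p^e − p^(e−1). Factorise 2882 = 2 · 11 · 131. Then
  φ(2882) = (2 − 1) · (11 − 1) · (131 − 1) = 1 · 10 · 130 = 1300.

Final answer: Z/2882Z has φ(2882) = 1300 units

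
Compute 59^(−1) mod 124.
59^(−1) ≡ 103 (mod 124)

Apply the extended Euclidean algorithm to (124, 59), tracking rows (r, s, t) with s·124 + t·59 = r. Each division r_prev = q·r_cur + r_new produces the new row as (previous row) − q·(current row):
  row A: (124, 1, 0)   [1·124 + 0·59 = 124]
  row B: (59, 0, 1)   [0·124 + 1·59 = 59]
  124 = 2·59 + 6   → row C = row A − 2·row B = (6, 1, −2)   [check: 1·124 − 2·59 = 6]
  59 = 9·6 + 5   → row D = row B − 9·row C = (5, −9, 19)   [check: −9·124 + 19·59 = 5]
  6 = 1·5 + 1   → row E = row C − 1·row D = (1, 10, −21)   [check: 10·124 − 21·59 = 1]
  5 = 5·1 + 0   → remainder 0, stop. gcd = 1 (last nonzero row E).
The gcd is 1, so 59 is invertible mod 124. The last nonzero row gives 10·124 − 21·59 = 1, so t = −21. So 59^(−1) ≡ −21 ≡ 103 (mod 124). Verify: 59 · 103 = 6077 ≡ 1 (mod 124). ✓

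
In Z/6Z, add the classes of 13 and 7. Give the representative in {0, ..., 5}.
Reduce the summands first: 13 ≡ 1, 7 ≡ 1 (mod 6), so 13 + 7 ≡ 1 + 1 (mod 6). 1 + 1 = 2; 2 = 0·6 + 2, so (13 + 7) mod 6 = 2.

Final answer: 2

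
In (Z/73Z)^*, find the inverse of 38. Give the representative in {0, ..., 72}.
38^(−1) ≡ 25 (mod 73)

Apply the extended Euclidean algorithm to (73, 38), tracking rows (r, s, t) with s·73 + t·38 = r. Each division r_prev = q·r_cur + r_new produces the new row as (previous row) − q·(current row):
  row A: (73, 1, 0)   [1·73 + 0·38 = 73]
  row B: (38, 0, 1)   [0·73 + 1·38 = 38]
  73 = 1·38 + 35   → row C = row A − 1·row B = (35, 1, −1)   [check: 1·73 − 1·38 = 35]
  38 = 1·35 + 3   → row D = row B − 1·row C = (3, −1, 2)   [check: −1·73 + 2·38 = 3]
  35 = 11·3 + 2   → row E = row C − 11·row D = (2, 12, −23)   [check: 12·73 − 23·38 = 2]
  3 = 1·2 + 1   → row F = row D − 1·row E = (1, −13, 25)   [check: −13·73 + 25·38 = 1]
  2 = 2·1 + 0   → remainder 0, stop. gcd = 1 (last nonzero row F).
The gcd is 1, so 38 is invertible mod 73. The last nonzero row gives −13·73 + 25·38 = 1, so t = 25. So 38^(−1) ≡ 25 (mod 73). Verify: 38 · 25 = 950 ≡ 1 (mod 73). ✓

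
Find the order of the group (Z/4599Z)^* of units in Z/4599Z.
|(Z/4599Z)^*| = 2592

(Z/4599Z)^* consists of the classes a with gcd(a, 4599) = 1, so its order is φ(4599). φ is multiplicative, with φ(p^e) = p^e − p^(e−1). Factorise 4599 = 3^2 · 7 · 73. Then
  φ(4599) = (3^2 − 3^1) · (7 − 1) · (73 − 1) = 6 · 6 · 72 = 2592.
Thus |(Z/4599Z)^*| = 2592.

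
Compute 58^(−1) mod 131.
Apply the extended Euclidean algorithm to (131, 58), tracking rows (r, s, t) with s·131 + t·58 = r. Each division r_prev = q·r_cur + r_new produces the new row as (previous row) − q·(current row):
  row A: (131, 1, 0)   [1·131 + 0·58 = 131]
  row B: (58, 0, 1)   [0·131 + 1·58 = 58]
  131 = 2·58 + 15   → row C = row A − 2·row B = (15, 1, −2)   [check: 1·131 − 2·58 = 15]
  58 = 3·15 + 13   → row D = row B − 3·row C = (13, −3, 7)   [check: −3·131 + 7·58 = 13]
  15 = 1·13 + 2   → row E = row C − 1·row D = (2, 4, −9)   [check: 4·131 − 9·58 = 2]
  13 = 6·2 + 1   → row F = row D − 6·row E = (1, −27, 61)   [check: −27·131 + 61·58 = 1]
  2 = 2·1 + 0   → remainder 0, stop. gcd = 1 (last nonzero row F).
The gcd is 1, so 58 is invertible mod 131. The last nonzero row gives −27·131 + 61·58 = 1, so t = 61. So 58^(−1) ≡ 61 (mod 131). Verify: 58 · 61 = 3538 ≡ 1 (mod 131). ✓

Final answer: 58^(−1) ≡ 61 (mod 131)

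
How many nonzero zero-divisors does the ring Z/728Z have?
In Z/728Z each nonzero element is either a unit (gcd with 728 is 1) or a zero-divisor (gcd > 1). The number of units is φ(728): factorise 728 = 2^3 · 7 · 13, so φ(728) = (2^3 − 2^2) · (7 − 1) · (13 − 1) = 4 · 6 · 12 = 288. The nonzero elements number 728 − 1 = 727. Hence the nonzero zero-divisors number 727 − 288 = 439.

Final answer: Z/728Z has 439 nonzero zero-divisors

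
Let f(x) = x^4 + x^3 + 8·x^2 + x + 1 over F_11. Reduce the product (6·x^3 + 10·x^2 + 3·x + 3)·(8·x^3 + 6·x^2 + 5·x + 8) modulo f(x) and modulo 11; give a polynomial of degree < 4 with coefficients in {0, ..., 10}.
Multiply as integer polynomials: a · b = 48·x^6 + 116·x^5 + 114·x^4 + 140·x^3 + 113·x^2 + 39·x + 24. Reducing coefficients mod 11: a · b ≡ 4·x^6 + 6·x^5 + 4·x^4 + 8·x^3 + 3·x^2 + 6·x + 2. Now divide by f(x) = x^4 + x^3 + 8·x^2 + x + 1 in F_11[x], eliminating the leading term at each step:
  leading term 4·x^6: subtract (4·x^2)·f(x) = 4·x^6 + 4·x^5 + 10·x^4 + 4·x^3 + 4·x^2, leaving 2·x^5 + 5·x^4 + 4·x^3 + 10·x^2 + 6·x + 2 (coefficients mod 11)
  leading term 2·x^5: subtract (2·x)·f(x) = 2·x^5 + 2·x^4 + 5·x^3 + 2·x^2 + 2·x, leaving 3·x^4 + 10·x^3 + 8·x^2 + 4·x + 2 (coefficients mod 11)
  leading term 3·x^4: subtract (3)·f(x) = 3·x^4 + 3·x^3 + 2·x^2 + 3·x + 3, leaving 7·x^3 + 6·x^2 + x + 10 (coefficients mod 11)
The degree is now < 4, so this is the remainder. Hence a · b ≡ 7·x^3 + 6·x^2 + x + 10 in F_11[x]/(f).

Final answer: a · b ≡ 7·x^3 + 6·x^2 + x + 10 (mod f(x))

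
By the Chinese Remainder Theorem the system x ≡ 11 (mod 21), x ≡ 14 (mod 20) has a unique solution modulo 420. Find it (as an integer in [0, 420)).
x ≡ 74 (mod 420); the representative in [0, 420) is 74

The moduli 21, 20 are pairwise coprime, so by the CRT there is a unique solution mod 21·20 = 420.
Solve by successive substitution. Start with x ≡ 11 (mod 21).
  Combine with x ≡ 14 (mod 20): write x = 11 + 21·t and require 11 + 21·t ≡ 14 (mod 20), i.e. 21·t ≡ 14 − 11 ≡ 3 (mod 20). Since 21^(−1) ≡ 1 (mod 20) (21 ≡ 1 (mod 20)), t ≡ 1·3 ≡ 3 (mod 20). So x ≡ 11 + 21·3 = 74 (mod 420).
Unique solution in [0, 420): x = 74.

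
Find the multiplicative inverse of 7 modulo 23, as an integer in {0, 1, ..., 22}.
7^(−1) ≡ 10 (mod 23)

Apply the extended Euclidean algorithm to (23, 7), tracking rows (r, s, t) with s·23 + t·7 = r. Each division r_prev = q·r_cur + r_new produces the new row as (previous row) − q·(current row):
  row A: (23, 1, 0)   [1·23 + 0·7 = 23]
  row B: (7, 0, 1)   [0·23 + 1·7 = 7]
  23 = 3·7 + 2   → row C = row A − 3·row B = (2, 1, −3)   [check: 1·23 − 3·7 = 2]
  7 = 3·2 + 1   → row D = row B − 3·row C = (1, −3, 10)   [check: −3·23 + 10·7 = 1]
  2 = 2·1 + 0   → remainder 0, stop. gcd = 1 (last nonzero row D).
The gcd is 1, so 7 is invertible mod 23. The last nonzero row gives −3·23 + 10·7 = 1, so t = 10. So 7^(−1) ≡ 10 (mod 23). Verify: 7 · 10 = 70 ≡ 1 (mod 23). ✓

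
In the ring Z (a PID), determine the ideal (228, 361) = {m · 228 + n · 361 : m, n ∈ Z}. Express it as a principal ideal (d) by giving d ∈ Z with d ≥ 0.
In the PID Z, (a, b) is generated by gcd(a, b). Compute gcd(361, 228) with the extended Euclidean algorithm, tracking rows (r, s, t) with s·361 + t·228 = r:
  row A: (361, 1, 0)   [1·361 + 0·228 = 361]
  row B: (228, 0, 1)   [0·361 + 1·228 = 228]
  361 = 1·228 + 133   → row C = row A − 1·row B = (133, 1, −1)   [check: 1·361 − 1·228 = 133]
  228 = 1·133 + 95   → row D = row B − 1·row C = (95, −1, 2)   [check: −1·361 + 2·228 = 95]
  133 = 1·95 + 38   → row E = row C − 1·row D = (38, 2, −3)   [check: 2·361 − 3·228 = 38]
  95 = 2·38 + 19   → row F = row D − 2·row E = (19, −5, 8)   [check: −5·361 + 8·228 = 19]
  38 = 2·19 + 0   → remainder 0, stop. gcd = 19 (last nonzero row F).
So gcd(228, 361) = 19, with Bézout identity −5·361 + 8·228 = 19. Containment (⊇): the Bézout identity exhibits 19 as an element of (228, 361), giving (19) ⊆ (228, 361). Containment (⊆): since 19 | 228 and 19 | 361 (228 = 19·12, 361 = 19·19), every Z-linear combination of 228 and 361 is divisible by 19, so (228, 361) ⊆ (19). Therefore (228, 361) = (19), d = 19.

Final answer: (228, 361) = (19); d = 19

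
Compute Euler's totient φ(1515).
φ(1515) = 800

φ is multiplicative, with φ(p^e) = p^e − p^(e−1). Factorise 1515 = 3 · 5 · 101. Then
  φ(1515) = (3 − 1) · (5 − 1) · (101 − 1) = 2 · 4 · 100 = 800.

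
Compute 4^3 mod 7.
Use repeated squaring. Binary(3) = 11. Walk through the bits of the exponent 3 left-to-right: at each bit after the leading one, square the running value, then multiply by 4 if the bit is 1 (always reducing mod 7):
  bit 1 = 1 (leading): start with 4.
  bit 2 = 1: square 4^2 = 16 ≡ 2; bit is 1, so multiply 2·4 = 8 ≡ 1 (mod 7).
Final value: 4^3 ≡ 1 (mod 7).

Final answer: 1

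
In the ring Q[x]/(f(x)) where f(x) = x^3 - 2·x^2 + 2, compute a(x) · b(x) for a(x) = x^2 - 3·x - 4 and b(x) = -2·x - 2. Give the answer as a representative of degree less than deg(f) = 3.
a · b ≡ 14·x + 12 (mod f(x))

First multiply in Q[x] without reducing: a · b = -2·x^3 + 4·x^2 + 14·x + 8. Now divide by f(x) = x^3 - 2·x^2 + 2, eliminating the leading term at each step:
  leading term -2·x^3: subtract (-2)·f(x) = -2·x^3 + 4·x^2 - 4, leaving 14·x + 12
The degree is now < 3, so this is the remainder. Hence a · b ≡ 14·x + 12 in Q[x]/(f).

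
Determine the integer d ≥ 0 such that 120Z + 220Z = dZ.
In the PID Z, (a, b) is generated by gcd(a, b). Compute gcd(220, 120) with the extended Euclidean algorithm, tracking rows (r, s, t) with s·220 + t·120 = r:
  row A: (220, 1, 0)   [1·220 + 0·120 = 220]
  row B: (120, 0, 1)   [0·220 + 1·120 = 120]
  220 = 1·120 + 100   → row C = row A − 1·row B = (100, 1, −1)   [check: 1·220 − 1·120 = 100]
  120 = 1·100 + 20   → row D = row B − 1·row C = (20, −1, 2)   [check: −1·220 + 2·120 = 20]
  100 = 5·20 + 0   → remainder 0, stop. gcd = 20 (last nonzero row D).
So gcd(120, 220) = 20, with Bézout identity −1·220 + 2·120 = 20. Containment (⊇): the Bézout identity exhibits 20 as an element of (120, 220), giving (20) ⊆ (120, 220). Containment (⊆): since 20 | 120 and 20 | 220 (120 = 20·6, 220 = 20·11), every Z-linear combination of 120 and 220 is divisible by 20, so (120, 220) ⊆ (20). Therefore (120, 220) = (20), d = 20.

Final answer: (120, 220) = (20); d = 20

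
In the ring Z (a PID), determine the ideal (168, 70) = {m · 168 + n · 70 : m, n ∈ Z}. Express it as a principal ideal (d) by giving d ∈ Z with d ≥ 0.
In the PID Z, (a, b) is generated by gcd(a, b). Compute gcd(168, 70) with the extended Euclidean algorithm, tracking rows (r, s, t) with s·168 + t·70 = r:
  row A: (168, 1, 0)   [1·168 + 0·70 = 168]
  row B: (70, 0, 1)   [0·168 + 1·70 = 70]
  168 = 2·70 + 28   → row C = row A − 2·row B = (28, 1, −2)   [check: 1·168 − 2·70 = 28]
  70 = 2·28 + 14   → row D = row B − 2·row C = (14, −2, 5)   [check: −2·168 + 5·70 = 14]
  28 = 2·14 + 0   → remainder 0, stop. gcd = 14 (last nonzero row D).
So gcd(168, 70) = 14, with Bézout identity −2·168 + 5·70 = 14. Containment (⊇): the Bézout identity exhibits 14 as an element of (168, 70), giving (14) ⊆ (168, 70). Containment (⊆): since 14 | 168 and 14 | 70 (168 = 14·12, 70 = 14·5), every Z-linear combination of 168 and 70 is divisible by 14, so (168, 70) ⊆ (14). Therefore (168, 70) = (14), d = 14.

Final answer: (168, 70) = (14); d = 14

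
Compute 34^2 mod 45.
Use repeated squaring. Binary(2) = 10. Walk through the bits of the exponent 2 left-to-right: at each bit after the leading one, square the running value, then multiply by 34 if the bit is 1 (always reducing mod 45):
  bit 1 = 1 (leading): start with 34.
  bit 2 = 0: square 34^2 = 1156 ≡ 31 (mod 45).
Final value: 34^2 ≡ 31 (mod 45).

Final answer: 31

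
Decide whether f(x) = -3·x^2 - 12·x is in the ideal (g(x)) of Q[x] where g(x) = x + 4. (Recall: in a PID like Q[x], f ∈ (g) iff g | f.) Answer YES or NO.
In Q[x] the ideal (g) consists of all multiples of g, so f ∈ (g) iff g | f, i.e. iff the remainder of f on division by g is 0. Divide f by g (g is monic, so eliminate the leading term of the running remainder at each step):
  leading term -3·x^2: subtract (-3·x)·g(x) = -3·x^2 - 12·x, leaving 0
The remainder is 0, so f(x) = g(x) · h(x) with h(x) = -3·x. Hence g | f, i.e. f ∈ (g).

Final answer: YES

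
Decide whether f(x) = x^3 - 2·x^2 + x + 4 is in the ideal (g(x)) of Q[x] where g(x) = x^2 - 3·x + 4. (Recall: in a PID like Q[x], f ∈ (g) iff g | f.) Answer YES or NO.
In Q[x] the ideal (g) consists of all multiples of g, so f ∈ (g) iff g | f, i.e. iff the remainder of f on division by g is 0. Divide f by g (g is monic, so eliminate the leading term of the running remainder at each step):
  leading term x^3: subtract (x)·g(x) = x^3 - 3·x^2 + 4·x, leaving x^2 - 3·x + 4
  leading term x^2: subtract (1)·g(x) = x^2 - 3·x + 4, leaving 0
The remainder is 0, so f(x) = g(x) · h(x) with h(x) = x + 1. Hence g | f, i.e. f ∈ (g).

Final answer: YES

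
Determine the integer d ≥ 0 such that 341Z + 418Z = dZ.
In the PID Z, (a, b) is generated by gcd(a, b). Compute gcd(418, 341) with the extended Euclidean algorithm, tracking rows (r, s, t) with s·418 + t·341 = r:
  row A: (418, 1, 0)   [1·418 + 0·341 = 418]
  row B: (341, 0, 1)   [0·418 + 1·341 = 341]
  418 = 1·341 + 77   → row C = row A − 1·row B = (77, 1, −1)   [check: 1·418 − 1·341 = 77]
  341 = 4·77 + 33   → row D = row B − 4·row C = (33, −4, 5)   [check: −4·418 + 5·341 = 33]
  77 = 2·33 + 11   → row E = row C − 2·row D = (11, 9, −11)   [check: 9·418 − 11·341 = 11]
  33 = 3·11 + 0   → remainder 0, stop. gcd = 11 (last nonzero row E).
So gcd(341, 418) = 11, with Bézout identity 9·418 − 11·341 = 11. Containment (⊇): the Bézout identity exhibits 11 as an element of (341, 418), giving (11) ⊆ (341, 418). Containment (⊆): since 11 | 341 and 11 | 418 (341 = 11·31, 418 = 11·38), every Z-linear combination of 341 and 418 is divisible by 11, so (341, 418) ⊆ (11). Therefore (341, 418) = (11), d = 11.

Final answer: (341, 418) = (11); d = 11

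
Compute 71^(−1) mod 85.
Apply the extended Euclidean algorithm to (85, 71), tracking rows (r, s, t) with s·85 + t·71 = r. Each division r_prev = q·r_cur + r_new produces the new row as (previous row) − q·(current row):
  row A: (85, 1, 0)   [1·85 + 0·71 = 85]
  row B: (71, 0, 1)   [0·85 + 1·71 = 71]
  85 = 1·71 + 14   → row C = row A − 1·row B = (14, 1, −1)   [check: 1·85 − 1·71 = 14]
  71 = 5·14 + 1   → row D = row B − 5·row C = (1, −5, 6)   [check: −5·85 + 6·71 = 1]
  14 = 14·1 + 0   → remainder 0, stop. gcd = 1 (last nonzero row D).
The gcd is 1, so 71 is invertible mod 85. The last nonzero row gives −5·85 + 6·71 = 1, so t = 6. So 71^(−1) ≡ 6 (mod 85). Verify: 71 · 6 = 426 ≡ 1 (mod 85). ✓

Final answer: 71^(−1) ≡ 6 (mod 85)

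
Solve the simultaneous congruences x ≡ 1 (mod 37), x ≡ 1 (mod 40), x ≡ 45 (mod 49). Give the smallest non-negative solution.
The moduli 37, 40, 49 are pairwise coprime, so by the CRT there is a unique solution mod 37·40·49 = 72520.
Solve by successive substitution. Start with x ≡ 1 (mod 37).
  Combine with x ≡ 1 (mod 40): write x = 1 + 37·t and require 1 + 37·t ≡ 1 (mod 40), i.e. 37·t ≡ 1 − 1 ≡ 0 (mod 40). Since 37^(−1) ≡ 13 (mod 40), t ≡ 13·0 ≡ 0 (mod 40). So x ≡ 1 + 37·0 = 1 (mod 1480).
  Combine with x ≡ 45 (mod 49): write x = 1 + 1480·t and require 1 + 1480·t ≡ 45 (mod 49), i.e. 1480·t ≡ 45 − 1 ≡ 44 (mod 49). Since 1480^(−1) ≡ 5 (mod 49) (1480 ≡ 10 (mod 49)), t ≡ 5·44 ≡ 24 (mod 49). So x ≡ 1 + 1480·24 = 35521 (mod 72520).
Unique solution in [0, 72520): x = 35521.

Final answer: x ≡ 35521 (mod 72520); the representative in [0, 72520) is 35521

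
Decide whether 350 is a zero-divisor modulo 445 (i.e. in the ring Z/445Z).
gcd(350, 445) = 5 > 1, so 350 is not a unit in Z/445Z. In Z/nZ every nonzero non-unit is a zero-divisor: explicitly, take b = 445/gcd = 89 ≠ 0 (mod 445); then 350·89 = 31150 = 70·445, i.e. 350·89 ≡ 0 (mod 445). So 350 is a zero-divisor.

Final answer: YES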